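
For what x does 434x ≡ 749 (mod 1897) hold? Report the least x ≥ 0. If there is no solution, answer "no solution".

First find gcd(434, 1897):
1897 = 4·434 + 161
434 = 2·161 + 112
161 = 1·112 + 49
112 = 2·49 + 14
49 = 3·14 + 7
14 = 2·7 + 0
gcd = 7 and 7 | 749, so solutions exist. Divide through by 7: 62x ≡ 107 (mod 271).
Now find 62⁻¹ mod 271:
271 = 4*62 + 23
62 = 2*23 + 16
23 = 1*16 + 7
16 = 2*7 + 2
7 = 3*2 + 1
2 = 2*1 + 0
Back-substitute:
1 = 7 − 3·2
1 = −3·16 + 7·7
1 = 7·23 − 10·16
1 = −10·62 + 27·23
1 = 27·271 − 118·62
So 62·(-118) ≡ 1 (mod 271), i.e. 62⁻¹ ≡ 153.
Then x ≡ 153·107 ≡ 111 (mod 271); the smallest non-negative solution is x = 111.

111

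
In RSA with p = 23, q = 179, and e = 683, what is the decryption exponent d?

φ(n) = (p−1)(q−1) = 22·178 = 3916.
Need d with 683·d ≡ 1 (mod 3916). Apply the extended Euclidean algorithm:
3916 = 5·683 + 501
683 = 1·501 + 182
501 = 2·182 + 137
182 = 1·137 + 45
137 = 3·45 + 2
45 = 22·2 + 1
2 = 2·1 + 0
Back-substitute:
1 = 45 − 22·2
1 = −22·137 + 67·45
1 = 67·182 − 89·137
1 = −89·501 + 245·182
1 = 245·683 − 334·501
1 = −334·3916 + 1915·683
So 683·1915 ≡ 1 (mod 3916), hence d = 1915.

1915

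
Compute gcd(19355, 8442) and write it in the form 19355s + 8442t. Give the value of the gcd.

Repeated division:
19355 = 2*8442 + 2471
8442 = 3*2471 + 1029
2471 = 2*1029 + 413
1029 = 2*413 + 203
413 = 2*203 + 7
203 = 29*7 + 0
gcd(19355, 8442) = 7.
Express as a combination:
7 = 413 − 2·203
7 = −2·1029 + 5·413
7 = 5·2471 − 12·1029
7 = −12·8442 + 41·2471
7 = 41·19355 − 94·8442
So 7 = (41)·19355 + (-94)·8442.

7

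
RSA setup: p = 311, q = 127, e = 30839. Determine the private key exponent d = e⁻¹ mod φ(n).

31439

φ(n) = (p−1)(q−1) = 310·126 = 39060.
Need d with 30839·d ≡ 1 (mod 39060). Apply the extended Euclidean algorithm:
39060 = 1*30839 + 8221
30839 = 3*8221 + 6176
8221 = 1*6176 + 2045
6176 = 3*2045 + 41
2045 = 49*41 + 36
41 = 1*36 + 5
36 = 7*5 + 1
5 = 5*1 + 0
Back-substitute:
1 = 36 − 7·5
1 = −7·41 + 8·36
1 = 8·2045 − 399·41
1 = −399·6176 + 1205·2045
1 = 1205·8221 − 1604·6176
1 = −1604·30839 + 6017·8221
1 = 6017·39060 − 7621·30839
So 30839·(-7621) ≡ 1 (mod 39060), hence d ≡ -7621 ≡ 31439 (mod 39060).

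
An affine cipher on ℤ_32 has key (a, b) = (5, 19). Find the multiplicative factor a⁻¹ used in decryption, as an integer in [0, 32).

13

Apply the Euclidean algorithm to 32 and 5:
32 = 6*5 + 2
5 = 2*2 + 1
2 = 2*1 + 0
Since gcd(5, 32) = 1, back-substitute to write 1 as a combination:
1 = 5 − 2·2
1 = −2·32 + 13·5
So 5·13 ≡ 1 (mod 32).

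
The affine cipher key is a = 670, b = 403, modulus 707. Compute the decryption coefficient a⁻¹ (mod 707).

Run Euclid on (707, 670):
707 = 1·670 + 37
670 = 18·37 + 4
37 = 9·4 + 1
4 = 4·1 + 0
Since gcd(670, 707) = 1, back-substitute to write 1 as a combination:
1 = 37 − 9·4
1 = −9·670 + 163·37
1 = 163·707 − 172·670
Hence 670⁻¹ ≡ -172 ≡ 535 (mod 707).

535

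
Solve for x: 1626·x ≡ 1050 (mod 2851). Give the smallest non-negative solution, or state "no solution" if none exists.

First find gcd(1626, 2851):
2851 = 1·1626 + 1225
1626 = 1·1225 + 401
1225 = 3·401 + 22
401 = 18·22 + 5
22 = 4·5 + 2
5 = 2·2 + 1
2 = 2·1 + 0
gcd = 1, so a unique solution mod 2851 exists.
Back-substitute for the Bézout coefficients:
1 = 5 − 2·2
1 = −2·22 + 9·5
1 = 9·401 − 164·22
1 = −164·1225 + 501·401
1 = 501·1626 − 665·1225
1 = −665·2851 + 1166·1626
So 1626·(1166) ≡ 1 (mod 2851), giving 1626⁻¹ ≡ 1166.
x ≡ 1626⁻¹·1050 ≡ 1166·1050 ≡ 1221 (mod 2851).

1221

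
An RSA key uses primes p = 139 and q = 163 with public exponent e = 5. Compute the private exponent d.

17885

φ(n) = (p−1)(q−1) = 138·162 = 22356.
Need d with 5·d ≡ 1 (mod 22356). Apply the extended Euclidean algorithm:
22356 = 4471×5 + 1
5 = 5×1 + 0
Back-substitute:
1 = 22356 − 4471·5
So 5·(-4471) ≡ 1 (mod 22356), hence d ≡ -4471 ≡ 17885 (mod 22356).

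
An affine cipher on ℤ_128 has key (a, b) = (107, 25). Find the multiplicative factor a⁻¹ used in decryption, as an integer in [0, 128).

67

Extended Euclidean algorithm:
128 = 1·107 + 21
107 = 5·21 + 2
21 = 10·2 + 1
2 = 2·1 + 0
Since gcd(107, 128) = 1, back-substitute to write 1 as a combination:
1 = 21 − 10·2
1 = −10·107 + 51·21
1 = 51·128 − 61·107
Hence 107⁻¹ ≡ -61 ≡ 67 (mod 128).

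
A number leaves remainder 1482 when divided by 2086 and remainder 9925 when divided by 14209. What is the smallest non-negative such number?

21508142

Write x = 1482 + 2086·k. Then 2086·k ≡ 9925 − 1482 ≡ 8443 (mod 14209).
Need 2086⁻¹ mod 14209. Extended Euclid on (14209, 2086):
14209 = 6×2086 + 1693
2086 = 1×1693 + 393
1693 = 4×393 + 121
393 = 3×121 + 30
121 = 4×30 + 1
30 = 30×1 + 0
Back-substitute:
1 = 121 − 4·30
1 = −4·393 + 13·121
1 = 13·1693 − 56·393
1 = −56·2086 + 69·1693
1 = 69·14209 − 470·2086
2086⁻¹ ≡ 13739 (mod 14209), so k ≡ 13739·8443 ≡ 10310 (mod 14209).
x = 1482 + 2086·10310 = 21508142.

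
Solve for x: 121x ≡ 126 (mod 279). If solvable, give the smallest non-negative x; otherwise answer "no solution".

144

First find gcd(121, 279):
279 = 2·121 + 37
121 = 3·37 + 10
37 = 3·10 + 7
10 = 1·7 + 3
7 = 2·3 + 1
3 = 3·1 + 0
gcd = 1, so a unique solution mod 279 exists.
Back-substitute for the Bézout coefficients:
1 = 7 − 2·3
1 = −2·10 + 3·7
1 = 3·37 − 11·10
1 = −11·121 + 36·37
1 = 36·279 − 83·121
So 121·(-83) ≡ 1 (mod 279), giving 121⁻¹ ≡ 196.
x ≡ 121⁻¹·126 ≡ 196·126 ≡ 144 (mod 279).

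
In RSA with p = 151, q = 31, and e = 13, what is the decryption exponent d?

φ(n) = (p−1)(q−1) = 150·30 = 4500.
Need d with 13·d ≡ 1 (mod 4500). Apply the extended Euclidean algorithm:
4500 = 346*13 + 2
13 = 6*2 + 1
2 = 2*1 + 0
Back-substitute:
1 = 13 − 6·2
1 = −6·4500 + 2077·13
So 13·2077 ≡ 1 (mod 4500), hence d = 2077.

2077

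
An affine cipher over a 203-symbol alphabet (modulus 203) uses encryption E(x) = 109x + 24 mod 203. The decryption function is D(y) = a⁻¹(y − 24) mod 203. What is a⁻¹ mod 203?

Extended Euclidean algorithm:
203 = 1·109 + 94
109 = 1·94 + 15
94 = 6·15 + 4
15 = 3·4 + 3
4 = 1·3 + 1
3 = 3·1 + 0
The gcd is 1. Working backward:
1 = 4 − 3
1 = −15 + 4·4
1 = 4·94 − 25·15
1 = −25·109 + 29·94
1 = 29·203 − 54·109
Hence 109⁻¹ ≡ -54 ≡ 149 (mod 203).

149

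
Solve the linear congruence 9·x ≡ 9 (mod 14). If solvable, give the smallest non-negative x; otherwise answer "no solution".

First find gcd(9, 14):
14 = 1×9 + 5
9 = 1×5 + 4
5 = 1×4 + 1
4 = 4×1 + 0
gcd = 1, so a unique solution mod 14 exists.
Back-substitute for the Bézout coefficients:
1 = 5 − 4
1 = −9 + 2·5
1 = 2·14 − 3·9
So 9·(-3) ≡ 1 (mod 14), giving 9⁻¹ ≡ 11.
x ≡ 9⁻¹·9 ≡ 11·9 ≡ 1 (mod 14).

1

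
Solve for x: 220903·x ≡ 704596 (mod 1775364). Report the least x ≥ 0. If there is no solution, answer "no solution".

311632

First find gcd(220903, 1775364):
1775364 = 8×220903 + 8140
220903 = 27×8140 + 1123
8140 = 7×1123 + 279
1123 = 4×279 + 7
279 = 39×7 + 6
7 = 1×6 + 1
6 = 6×1 + 0
gcd = 1, so a unique solution mod 1775364 exists.
Back-substitute for the Bézout coefficients:
1 = 7 − 6
1 = −279 + 40·7
1 = 40·1123 − 161·279
1 = −161·8140 + 1167·1123
1 = 1167·220903 − 31670·8140
1 = −31670·1775364 + 254527·220903
So 220903·(254527) ≡ 1 (mod 1775364), giving 220903⁻¹ ≡ 254527.
x ≡ 220903⁻¹·704596 ≡ 254527·704596 ≡ 311632 (mod 1775364).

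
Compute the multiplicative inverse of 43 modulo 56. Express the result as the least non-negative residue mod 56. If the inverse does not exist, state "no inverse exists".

43

Apply the Euclidean algorithm to 56 and 43:
56 = 1·43 + 13
43 = 3·13 + 4
13 = 3·4 + 1
4 = 4·1 + 0
gcd = 1, so the inverse exists. Back-substitute:
1 = 13 − 3·4
1 = −3·43 + 10·13
1 = 10·56 − 13·43
Hence 43⁻¹ ≡ -13 ≡ 43 (mod 56).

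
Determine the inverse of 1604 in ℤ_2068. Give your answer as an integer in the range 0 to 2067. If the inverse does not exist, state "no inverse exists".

Euclidean algorithm on 2068, 1604:
2068 = 1·1604 + 464
1604 = 3·464 + 212
464 = 2·212 + 40
212 = 5·40 + 12
40 = 3·12 + 4
12 = 3·4 + 0
The gcd is 4, not 1, hence no inverse exists.

no inverse exists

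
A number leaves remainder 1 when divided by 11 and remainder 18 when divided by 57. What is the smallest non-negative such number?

474

Write x = 1 + 11·k. Then 11·k ≡ 18 − 1 ≡ 17 (mod 57).
Need 11⁻¹ mod 57. Extended Euclid on (57, 11):
57 = 5*11 + 2
11 = 5*2 + 1
2 = 2*1 + 0
Back-substitute:
1 = 11 − 5·2
1 = −5·57 + 26·11
11⁻¹ ≡ 26 (mod 57), so k ≡ 26·17 ≡ 43 (mod 57).
x = 1 + 11·43 = 474.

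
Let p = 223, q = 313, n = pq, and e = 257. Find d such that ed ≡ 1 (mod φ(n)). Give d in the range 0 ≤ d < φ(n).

13745

φ(n) = (p−1)(q−1) = 222·312 = 69264.
Need d with 257·d ≡ 1 (mod 69264). Apply the extended Euclidean algorithm:
69264 = 269·257 + 131
257 = 1·131 + 126
131 = 1·126 + 5
126 = 25·5 + 1
5 = 5·1 + 0
Back-substitute:
1 = 126 − 25·5
1 = −25·131 + 26·126
1 = 26·257 − 51·131
1 = −51·69264 + 13745·257
So 257·13745 ≡ 1 (mod 69264), hence d = 13745.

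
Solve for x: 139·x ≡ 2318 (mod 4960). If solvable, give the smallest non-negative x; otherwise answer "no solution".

2122

First find gcd(139, 4960):
4960 = 35*139 + 95
139 = 1*95 + 44
95 = 2*44 + 7
44 = 6*7 + 2
7 = 3*2 + 1
2 = 2*1 + 0
gcd = 1, so a unique solution mod 4960 exists.
Back-substitute for the Bézout coefficients:
1 = 7 − 3·2
1 = −3·44 + 19·7
1 = 19·95 − 41·44
1 = −41·139 + 60·95
1 = 60·4960 − 2141·139
So 139·(-2141) ≡ 1 (mod 4960), giving 139⁻¹ ≡ 2819.
x ≡ 139⁻¹·2318 ≡ 2819·2318 ≡ 2122 (mod 4960).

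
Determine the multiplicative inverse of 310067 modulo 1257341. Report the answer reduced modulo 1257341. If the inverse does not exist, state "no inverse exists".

514263

Run Euclid on (1257341, 310067):
1257341 = 4·310067 + 17073
310067 = 18·17073 + 2753
17073 = 6·2753 + 555
2753 = 4·555 + 533
555 = 1·533 + 22
533 = 24·22 + 5
22 = 4·5 + 2
5 = 2·2 + 1
2 = 2·1 + 0
gcd = 1, so the inverse exists. Back-substitute:
1 = 5 − 2·2
1 = −2·22 + 9·5
1 = 9·533 − 218·22
1 = −218·555 + 227·533
1 = 227·2753 − 1126·555
1 = −1126·17073 + 6983·2753
1 = 6983·310067 − 126820·17073
1 = −126820·1257341 + 514263·310067
So 310067·514263 ≡ 1 (mod 1257341).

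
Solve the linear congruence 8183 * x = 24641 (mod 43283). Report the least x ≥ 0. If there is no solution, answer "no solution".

30491

First find gcd(8183, 43283):
43283 = 5×8183 + 2368
8183 = 3×2368 + 1079
2368 = 2×1079 + 210
1079 = 5×210 + 29
210 = 7×29 + 7
29 = 4×7 + 1
7 = 7×1 + 0
gcd = 1, so a unique solution mod 43283 exists.
Back-substitute for the Bézout coefficients:
1 = 29 − 4·7
1 = −4·210 + 29·29
1 = 29·1079 − 149·210
1 = −149·2368 + 327·1079
1 = 327·8183 − 1130·2368
1 = −1130·43283 + 5977·8183
So 8183·(5977) ≡ 1 (mod 43283), giving 8183⁻¹ ≡ 5977.
x ≡ 8183⁻¹·24641 ≡ 5977·24641 ≡ 30491 (mod 43283).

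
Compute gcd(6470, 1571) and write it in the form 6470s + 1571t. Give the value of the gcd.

1

Apply Euclid's algorithm to 6470 and 1571:
6470 = 4×1571 + 186
1571 = 8×186 + 83
186 = 2×83 + 20
83 = 4×20 + 3
20 = 6×3 + 2
3 = 1×2 + 1
2 = 2×1 + 0
gcd(6470, 1571) = 1.
Working backward:
1 = 3 − 2
1 = −20 + 7·3
1 = 7·83 − 29·20
1 = −29·186 + 65·83
1 = 65·1571 − 549·186
1 = −549·6470 + 2261·1571
So 1 = (-549)·6470 + (2261)·1571.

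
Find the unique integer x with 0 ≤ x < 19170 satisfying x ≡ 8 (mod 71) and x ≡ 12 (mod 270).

13782

Write x = 8 + 71·k. Then 71·k ≡ 12 − 8 ≡ 4 (mod 270).
Need 71⁻¹ mod 270. Extended Euclid on (270, 71):
270 = 3·71 + 57
71 = 1·57 + 14
57 = 4·14 + 1
14 = 14·1 + 0
Back-substitute:
1 = 57 − 4·14
1 = −4·71 + 5·57
1 = 5·270 − 19·71
71⁻¹ ≡ 251 (mod 270), so k ≡ 251·4 ≡ 194 (mod 270).
x = 8 + 71·194 = 13782.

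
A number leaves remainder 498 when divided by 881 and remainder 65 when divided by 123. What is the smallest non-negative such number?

Write x = 498 + 881·k. Then 881·k ≡ 65 − 498 ≡ 59 (mod 123).
Need 881⁻¹ mod 123. Extended Euclid on (123, 20):
123 = 6*20 + 3
20 = 6*3 + 2
3 = 1*2 + 1
2 = 2*1 + 0
Back-substitute:
1 = 3 − 2
1 = −20 + 7·3
1 = 7·123 − 43·20
881⁻¹ ≡ 80 (mod 123), so k ≡ 80·59 ≡ 46 (mod 123).
x = 498 + 881·46 = 41024.

41024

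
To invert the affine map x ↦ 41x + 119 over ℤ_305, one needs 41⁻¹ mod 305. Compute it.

186

Extended Euclidean algorithm:
305 = 7·41 + 18
41 = 2·18 + 5
18 = 3·5 + 3
5 = 1·3 + 2
3 = 1·2 + 1
2 = 2·1 + 0
The gcd is 1. Working backward:
1 = 3 − 2
1 = −5 + 2·3
1 = 2·18 − 7·5
1 = −7·41 + 16·18
1 = 16·305 − 119·41
So 41·(-119) ≡ 1 (mod 305), and -119 ≡ 186 (mod 305).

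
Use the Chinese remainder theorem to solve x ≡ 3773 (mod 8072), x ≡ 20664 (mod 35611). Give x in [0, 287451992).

278035741

Write x = 3773 + 8072·k. Then 8072·k ≡ 20664 − 3773 ≡ 16891 (mod 35611).
Need 8072⁻¹ mod 35611. Extended Euclid on (35611, 8072):
35611 = 4·8072 + 3323
8072 = 2·3323 + 1426
3323 = 2·1426 + 471
1426 = 3·471 + 13
471 = 36·13 + 3
13 = 4·3 + 1
3 = 3·1 + 0
Back-substitute:
1 = 13 − 4·3
1 = −4·471 + 145·13
1 = 145·1426 − 439·471
1 = −439·3323 + 1023·1426
1 = 1023·8072 − 2485·3323
1 = −2485·35611 + 10963·8072
8072⁻¹ ≡ 10963 (mod 35611), so k ≡ 10963·16891 ≡ 34444 (mod 35611).
x = 3773 + 8072·34444 = 278035741.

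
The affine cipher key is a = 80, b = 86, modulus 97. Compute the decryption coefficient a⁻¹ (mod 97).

57

Run Euclid on (97, 80):
97 = 1·80 + 17
80 = 4·17 + 12
17 = 1·12 + 5
12 = 2·5 + 2
5 = 2·2 + 1
2 = 2·1 + 0
The gcd is 1. Working backward:
1 = 5 − 2·2
1 = −2·12 + 5·5
1 = 5·17 − 7·12
1 = −7·80 + 33·17
1 = 33·97 − 40·80
Hence 80⁻¹ ≡ -40 ≡ 57 (mod 97).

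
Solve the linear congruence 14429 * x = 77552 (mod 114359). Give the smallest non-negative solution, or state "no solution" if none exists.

55786

First find gcd(14429, 114359):
114359 = 7×14429 + 13356
14429 = 1×13356 + 1073
13356 = 12×1073 + 480
1073 = 2×480 + 113
480 = 4×113 + 28
113 = 4×28 + 1
28 = 28×1 + 0
gcd = 1, so a unique solution mod 114359 exists.
Back-substitute for the Bézout coefficients:
1 = 113 − 4·28
1 = −4·480 + 17·113
1 = 17·1073 − 38·480
1 = −38·13356 + 473·1073
1 = 473·14429 − 511·13356
1 = −511·114359 + 4050·14429
So 14429·(4050) ≡ 1 (mod 114359), giving 14429⁻¹ ≡ 4050.
x ≡ 14429⁻¹·77552 ≡ 4050·77552 ≡ 55786 (mod 114359).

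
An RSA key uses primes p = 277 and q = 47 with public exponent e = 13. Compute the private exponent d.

7813

φ(n) = (p−1)(q−1) = 276·46 = 12696.
Need d with 13·d ≡ 1 (mod 12696). Apply the extended Euclidean algorithm:
12696 = 976×13 + 8
13 = 1×8 + 5
8 = 1×5 + 3
5 = 1×3 + 2
3 = 1×2 + 1
2 = 2×1 + 0
Back-substitute:
1 = 3 − 2
1 = −5 + 2·3
1 = 2·8 − 3·5
1 = −3·13 + 5·8
1 = 5·12696 − 4883·13
So 13·(-4883) ≡ 1 (mod 12696), hence d ≡ -4883 ≡ 7813 (mod 12696).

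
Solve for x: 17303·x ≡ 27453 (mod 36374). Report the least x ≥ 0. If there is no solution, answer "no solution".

gcd(17303, 36374):
36374 = 2*17303 + 1768
17303 = 9*1768 + 1391
1768 = 1*1391 + 377
1391 = 3*377 + 260
377 = 1*260 + 117
260 = 2*117 + 26
117 = 4*26 + 13
26 = 2*13 + 0
gcd = 13, but 13 ∤ 27453, so the congruence has no solution.

no solution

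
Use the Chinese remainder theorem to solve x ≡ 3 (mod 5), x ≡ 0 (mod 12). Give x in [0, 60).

Write x = 3 + 5·k. Then 5·k ≡ 0 − 3 ≡ 9 (mod 12).
Need 5⁻¹ mod 12. Extended Euclid on (12, 5):
12 = 2·5 + 2
5 = 2·2 + 1
2 = 2·1 + 0
Back-substitute:
1 = 5 − 2·2
1 = −2·12 + 5·5
5⁻¹ ≡ 5 (mod 12), so k ≡ 5·9 ≡ 9 (mod 12).
x = 3 + 5·9 = 48.

48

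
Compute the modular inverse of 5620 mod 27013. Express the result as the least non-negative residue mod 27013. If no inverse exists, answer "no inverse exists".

1168

gcd(27013, 5620) by repeated division:
27013 = 4×5620 + 4533
5620 = 1×4533 + 1087
4533 = 4×1087 + 185
1087 = 5×185 + 162
185 = 1×162 + 23
162 = 7×23 + 1
23 = 23×1 + 0
The gcd is 1. Working backward:
1 = 162 − 7·23
1 = −7·185 + 8·162
1 = 8·1087 − 47·185
1 = −47·4533 + 196·1087
1 = 196·5620 − 243·4533
1 = −243·27013 + 1168·5620
So 5620·1168 ≡ 1 (mod 27013).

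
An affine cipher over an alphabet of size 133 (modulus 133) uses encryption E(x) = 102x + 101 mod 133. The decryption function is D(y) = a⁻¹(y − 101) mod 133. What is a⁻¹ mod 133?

30

Apply the Euclidean algorithm to 133 and 102:
133 = 1·102 + 31
102 = 3·31 + 9
31 = 3·9 + 4
9 = 2·4 + 1
4 = 4·1 + 0
Since gcd(102, 133) = 1, back-substitute to write 1 as a combination:
1 = 9 − 2·4
1 = −2·31 + 7·9
1 = 7·102 − 23·31
1 = −23·133 + 30·102
So 102·30 ≡ 1 (mod 133).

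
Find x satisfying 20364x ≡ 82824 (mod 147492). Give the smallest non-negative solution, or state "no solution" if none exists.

2329

First find gcd(20364, 147492):
147492 = 7×20364 + 4944
20364 = 4×4944 + 588
4944 = 8×588 + 240
588 = 2×240 + 108
240 = 2×108 + 24
108 = 4×24 + 12
24 = 2×12 + 0
gcd = 12 and 12 | 82824, so solutions exist. Divide through by 12: 1697x ≡ 6902 (mod 12291).
Now find 1697⁻¹ mod 12291:
12291 = 7*1697 + 412
1697 = 4*412 + 49
412 = 8*49 + 20
49 = 2*20 + 9
20 = 2*9 + 2
9 = 4*2 + 1
2 = 2*1 + 0
Back-substitute:
1 = 9 − 4·2
1 = −4·20 + 9·9
1 = 9·49 − 22·20
1 = −22·412 + 185·49
1 = 185·1697 − 762·412
1 = −762·12291 + 5519·1697
So 1697⁻¹ ≡ 5519 (mod 12291).
Then x ≡ 5519·6902 ≡ 2329 (mod 12291); the smallest non-negative solution is x = 2329.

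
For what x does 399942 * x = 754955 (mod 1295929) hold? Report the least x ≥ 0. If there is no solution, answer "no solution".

First find gcd(399942, 1295929):
1295929 = 3·399942 + 96103
399942 = 4·96103 + 15530
96103 = 6·15530 + 2923
15530 = 5·2923 + 915
2923 = 3·915 + 178
915 = 5·178 + 25
178 = 7·25 + 3
25 = 8·3 + 1
3 = 3·1 + 0
gcd = 1, so a unique solution mod 1295929 exists.
Back-substitute for the Bézout coefficients:
1 = 25 − 8·3
1 = −8·178 + 57·25
1 = 57·915 − 293·178
1 = −293·2923 + 936·915
1 = 936·15530 − 4973·2923
1 = −4973·96103 + 30774·15530
1 = 30774·399942 − 128069·96103
1 = −128069·1295929 + 414981·399942
So 399942·(414981) ≡ 1 (mod 1295929), giving 399942⁻¹ ≡ 414981.
x ≡ 399942⁻¹·754955 ≡ 414981·754955 ≡ 1145105 (mod 1295929).

1145105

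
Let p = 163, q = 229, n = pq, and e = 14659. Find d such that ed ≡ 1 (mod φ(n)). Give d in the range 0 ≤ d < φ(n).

φ(n) = (p−1)(q−1) = 162·228 = 36936.
Need d with 14659·d ≡ 1 (mod 36936). Apply the extended Euclidean algorithm:
36936 = 2*14659 + 7618
14659 = 1*7618 + 7041
7618 = 1*7041 + 577
7041 = 12*577 + 117
577 = 4*117 + 109
117 = 1*109 + 8
109 = 13*8 + 5
8 = 1*5 + 3
5 = 1*3 + 2
3 = 1*2 + 1
2 = 2*1 + 0
Back-substitute:
1 = 3 − 2
1 = −5 + 2·3
1 = 2·8 − 3·5
1 = −3·109 + 41·8
1 = 41·117 − 44·109
1 = −44·577 + 217·117
1 = 217·7041 − 2648·577
1 = −2648·7618 + 2865·7041
1 = 2865·14659 − 5513·7618
1 = −5513·36936 + 13891·14659
So 14659·13891 ≡ 1 (mod 36936), hence d = 13891.

13891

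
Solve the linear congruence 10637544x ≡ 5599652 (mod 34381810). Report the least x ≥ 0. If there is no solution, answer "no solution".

16653333

First find gcd(10637544, 34381810):
34381810 = 3*10637544 + 2469178
10637544 = 4*2469178 + 760832
2469178 = 3*760832 + 186682
760832 = 4*186682 + 14104
186682 = 13*14104 + 3330
14104 = 4*3330 + 784
3330 = 4*784 + 194
784 = 4*194 + 8
194 = 24*8 + 2
8 = 4*2 + 0
gcd = 2 and 2 | 5599652, so solutions exist. Divide through by 2: 5318772x ≡ 2799826 (mod 17190905).
Now find 5318772⁻¹ mod 17190905:
17190905 = 3×5318772 + 1234589
5318772 = 4×1234589 + 380416
1234589 = 3×380416 + 93341
380416 = 4×93341 + 7052
93341 = 13×7052 + 1665
7052 = 4×1665 + 392
1665 = 4×392 + 97
392 = 4×97 + 4
97 = 24×4 + 1
4 = 4×1 + 0
Back-substitute:
1 = 97 − 24·4
1 = −24·392 + 97·97
1 = 97·1665 − 412·392
1 = −412·7052 + 1745·1665
1 = 1745·93341 − 23097·7052
1 = −23097·380416 + 94133·93341
1 = 94133·1234589 − 305496·380416
1 = −305496·5318772 + 1316117·1234589
1 = 1316117·17190905 − 4253847·5318772
So 5318772·(-4253847) ≡ 1 (mod 17190905), i.e. 5318772⁻¹ ≡ 12937058.
Then x ≡ 12937058·2799826 ≡ 16653333 (mod 17190905); the smallest non-negative solution is x = 16653333.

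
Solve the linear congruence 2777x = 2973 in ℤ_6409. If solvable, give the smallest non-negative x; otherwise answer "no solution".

First find gcd(2777, 6409):
6409 = 2×2777 + 855
2777 = 3×855 + 212
855 = 4×212 + 7
212 = 30×7 + 2
7 = 3×2 + 1
2 = 2×1 + 0
gcd = 1, so a unique solution mod 6409 exists.
Back-substitute for the Bézout coefficients:
1 = 7 − 3·2
1 = −3·212 + 91·7
1 = 91·855 − 367·212
1 = −367·2777 + 1192·855
1 = 1192·6409 − 2751·2777
So 2777·(-2751) ≡ 1 (mod 6409), giving 2777⁻¹ ≡ 3658.
x ≡ 2777⁻¹·2973 ≡ 3658·2973 ≡ 5570 (mod 6409).

5570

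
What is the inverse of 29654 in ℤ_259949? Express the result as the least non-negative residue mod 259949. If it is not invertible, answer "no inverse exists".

197894

gcd(259949, 29654) by repeated division:
259949 = 8·29654 + 22717
29654 = 1·22717 + 6937
22717 = 3·6937 + 1906
6937 = 3·1906 + 1219
1906 = 1·1219 + 687
1219 = 1·687 + 532
687 = 1·532 + 155
532 = 3·155 + 67
155 = 2·67 + 21
67 = 3·21 + 4
21 = 5·4 + 1
4 = 4·1 + 0
Since gcd(29654, 259949) = 1, back-substitute to write 1 as a combination:
1 = 21 − 5·4
1 = −5·67 + 16·21
1 = 16·155 − 37·67
1 = −37·532 + 127·155
1 = 127·687 − 164·532
1 = −164·1219 + 291·687
1 = 291·1906 − 455·1219
1 = −455·6937 + 1656·1906
1 = 1656·22717 − 5423·6937
1 = −5423·29654 + 7079·22717
1 = 7079·259949 − 62055·29654
Thus 29654·(-62055) ≡ 1 (mod 259949); reducing, -62055 mod 259949 = 197894.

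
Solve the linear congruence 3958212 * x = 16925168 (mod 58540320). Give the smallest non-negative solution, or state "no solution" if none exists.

gcd(3958212, 58540320):
58540320 = 14·3958212 + 3125352
3958212 = 1·3125352 + 832860
3125352 = 3·832860 + 626772
832860 = 1·626772 + 206088
626772 = 3·206088 + 8508
206088 = 24·8508 + 1896
8508 = 4·1896 + 924
1896 = 2·924 + 48
924 = 19·48 + 12
48 = 4·12 + 0
gcd = 12, but 12 ∤ 16925168, so the congruence has no solution.

no solution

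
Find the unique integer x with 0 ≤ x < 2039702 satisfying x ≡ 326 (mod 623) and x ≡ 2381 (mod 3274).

Write x = 326 + 623·k. Then 623·k ≡ 2381 − 326 ≡ 2055 (mod 3274).
Need 623⁻¹ mod 3274. Extended Euclid on (3274, 623):
3274 = 5×623 + 159
623 = 3×159 + 146
159 = 1×146 + 13
146 = 11×13 + 3
13 = 4×3 + 1
3 = 3×1 + 0
Back-substitute:
1 = 13 − 4·3
1 = −4·146 + 45·13
1 = 45·159 − 49·146
1 = −49·623 + 192·159
1 = 192·3274 − 1009·623
623⁻¹ ≡ 2265 (mod 3274), so k ≡ 2265·2055 ≡ 2221 (mod 3274).
x = 326 + 623·2221 = 1384009.

1384009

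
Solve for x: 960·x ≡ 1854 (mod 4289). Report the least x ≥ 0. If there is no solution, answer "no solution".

3728

First find gcd(960, 4289):
4289 = 4·960 + 449
960 = 2·449 + 62
449 = 7·62 + 15
62 = 4·15 + 2
15 = 7·2 + 1
2 = 2·1 + 0
gcd = 1, so a unique solution mod 4289 exists.
Back-substitute for the Bézout coefficients:
1 = 15 − 7·2
1 = −7·62 + 29·15
1 = 29·449 − 210·62
1 = −210·960 + 449·449
1 = 449·4289 − 2006·960
So 960·(-2006) ≡ 1 (mod 4289), giving 960⁻¹ ≡ 2283.
x ≡ 960⁻¹·1854 ≡ 2283·1854 ≡ 3728 (mod 4289).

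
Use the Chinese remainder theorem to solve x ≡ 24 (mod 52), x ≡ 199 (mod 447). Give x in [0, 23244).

Write x = 24 + 52·k. Then 52·k ≡ 199 − 24 ≡ 175 (mod 447).
Need 52⁻¹ mod 447. Extended Euclid on (447, 52):
447 = 8·52 + 31
52 = 1·31 + 21
31 = 1·21 + 10
21 = 2·10 + 1
10 = 10·1 + 0
Back-substitute:
1 = 21 − 2·10
1 = −2·31 + 3·21
1 = 3·52 − 5·31
1 = −5·447 + 43·52
52⁻¹ ≡ 43 (mod 447), so k ≡ 43·175 ≡ 373 (mod 447).
x = 24 + 52·373 = 19420.

19420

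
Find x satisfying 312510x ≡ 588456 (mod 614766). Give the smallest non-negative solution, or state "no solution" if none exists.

First find gcd(312510, 614766):
614766 = 1×312510 + 302256
312510 = 1×302256 + 10254
302256 = 29×10254 + 4890
10254 = 2×4890 + 474
4890 = 10×474 + 150
474 = 3×150 + 24
150 = 6×24 + 6
24 = 4×6 + 0
gcd = 6 and 6 | 588456, so solutions exist. Divide through by 6: 52085x ≡ 98076 (mod 102461).
Now find 52085⁻¹ mod 102461:
102461 = 1·52085 + 50376
52085 = 1·50376 + 1709
50376 = 29·1709 + 815
1709 = 2·815 + 79
815 = 10·79 + 25
79 = 3·25 + 4
25 = 6·4 + 1
4 = 4·1 + 0
Back-substitute:
1 = 25 − 6·4
1 = −6·79 + 19·25
1 = 19·815 − 196·79
1 = −196·1709 + 411·815
1 = 411·50376 − 12115·1709
1 = −12115·52085 + 12526·50376
1 = 12526·102461 − 24641·52085
So 52085·(-24641) ≡ 1 (mod 102461), i.e. 52085⁻¹ ≡ 77820.
Then x ≡ 77820·98076 ≡ 56891 (mod 102461); the smallest non-negative solution is x = 56891.

56891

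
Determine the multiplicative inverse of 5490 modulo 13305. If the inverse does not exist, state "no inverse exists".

no inverse exists

Euclidean algorithm on 13305, 5490:
13305 = 2×5490 + 2325
5490 = 2×2325 + 840
2325 = 2×840 + 645
840 = 1×645 + 195
645 = 3×195 + 60
195 = 3×60 + 15
60 = 4×15 + 0
The gcd is 15, not 1, hence no inverse exists.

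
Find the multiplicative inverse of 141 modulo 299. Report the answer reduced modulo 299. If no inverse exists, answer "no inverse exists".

Run Euclid on (299, 141):
299 = 2×141 + 17
141 = 8×17 + 5
17 = 3×5 + 2
5 = 2×2 + 1
2 = 2×1 + 0
Since gcd(141, 299) = 1, back-substitute to write 1 as a combination:
1 = 5 − 2·2
1 = −2·17 + 7·5
1 = 7·141 − 58·17
1 = −58·299 + 123·141
So 141·123 ≡ 1 (mod 299).

123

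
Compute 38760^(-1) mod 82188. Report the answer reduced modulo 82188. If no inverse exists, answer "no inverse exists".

Compute gcd(38760, 82188):
82188 = 2×38760 + 4668
38760 = 8×4668 + 1416
4668 = 3×1416 + 420
1416 = 3×420 + 156
420 = 2×156 + 108
156 = 1×108 + 48
108 = 2×48 + 12
48 = 4×12 + 0
gcd(38760, 82188) = 12 ≠ 1, so 38760 has no multiplicative inverse modulo 82188.

no inverse exists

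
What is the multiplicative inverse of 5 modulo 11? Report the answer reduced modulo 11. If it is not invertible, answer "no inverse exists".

9

Apply the Euclidean algorithm to 11 and 5:
11 = 2·5 + 1
5 = 5·1 + 0
Since gcd(5, 11) = 1, back-substitute to write 1 as a combination:
1 = 11 − 2·5
Hence 5⁻¹ ≡ -2 ≡ 9 (mod 11).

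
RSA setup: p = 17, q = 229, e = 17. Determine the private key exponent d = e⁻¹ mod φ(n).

φ(n) = (p−1)(q−1) = 16·228 = 3648.
Need d with 17·d ≡ 1 (mod 3648). Apply the extended Euclidean algorithm:
3648 = 214×17 + 10
17 = 1×10 + 7
10 = 1×7 + 3
7 = 2×3 + 1
3 = 3×1 + 0
Back-substitute:
1 = 7 − 2·3
1 = −2·10 + 3·7
1 = 3·17 − 5·10
1 = −5·3648 + 1073·17
So 17·1073 ≡ 1 (mod 3648), hence d = 1073.

1073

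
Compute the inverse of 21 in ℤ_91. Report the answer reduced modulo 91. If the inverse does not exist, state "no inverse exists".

Compute gcd(21, 91):
91 = 4*21 + 7
21 = 3*7 + 0
Since gcd = 7 > 1, 21 is not a unit mod 91.

no inverse exists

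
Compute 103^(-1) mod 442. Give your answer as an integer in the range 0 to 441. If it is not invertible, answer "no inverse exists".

103

Run Euclid on (442, 103):
442 = 4*103 + 30
103 = 3*30 + 13
30 = 2*13 + 4
13 = 3*4 + 1
4 = 4*1 + 0
gcd = 1, so the inverse exists. Back-substitute:
1 = 13 − 3·4
1 = −3·30 + 7·13
1 = 7·103 − 24·30
1 = −24·442 + 103·103
So 103·103 ≡ 1 (mod 442).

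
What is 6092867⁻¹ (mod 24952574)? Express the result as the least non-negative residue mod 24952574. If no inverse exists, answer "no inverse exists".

17499041

Apply the Euclidean algorithm to 24952574 and 6092867:
24952574 = 4*6092867 + 581106
6092867 = 10*581106 + 281807
581106 = 2*281807 + 17492
281807 = 16*17492 + 1935
17492 = 9*1935 + 77
1935 = 25*77 + 10
77 = 7*10 + 7
10 = 1*7 + 3
7 = 2*3 + 1
3 = 3*1 + 0
Since gcd(6092867, 24952574) = 1, back-substitute to write 1 as a combination:
1 = 7 − 2·3
1 = −2·10 + 3·7
1 = 3·77 − 23·10
1 = −23·1935 + 578·77
1 = 578·17492 − 5225·1935
1 = −5225·281807 + 84178·17492
1 = 84178·581106 − 173581·281807
1 = −173581·6092867 + 1819988·581106
1 = 1819988·24952574 − 7453533·6092867
So 6092867·(-7453533) ≡ 1 (mod 24952574), and -7453533 ≡ 17499041 (mod 24952574).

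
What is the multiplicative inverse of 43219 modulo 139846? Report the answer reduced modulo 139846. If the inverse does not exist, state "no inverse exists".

106233

Run Euclid on (139846, 43219):
139846 = 3·43219 + 10189
43219 = 4·10189 + 2463
10189 = 4·2463 + 337
2463 = 7·337 + 104
337 = 3·104 + 25
104 = 4·25 + 4
25 = 6·4 + 1
4 = 4·1 + 0
gcd = 1, so the inverse exists. Back-substitute:
1 = 25 − 6·4
1 = −6·104 + 25·25
1 = 25·337 − 81·104
1 = −81·2463 + 592·337
1 = 592·10189 − 2449·2463
1 = −2449·43219 + 10388·10189
1 = 10388·139846 − 33613·43219
Thus 43219·(-33613) ≡ 1 (mod 139846); reducing, -33613 mod 139846 = 106233.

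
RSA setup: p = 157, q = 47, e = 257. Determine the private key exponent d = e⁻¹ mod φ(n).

2513

φ(n) = (p−1)(q−1) = 156·46 = 7176.
Need d with 257·d ≡ 1 (mod 7176). Apply the extended Euclidean algorithm:
7176 = 27×257 + 237
257 = 1×237 + 20
237 = 11×20 + 17
20 = 1×17 + 3
17 = 5×3 + 2
3 = 1×2 + 1
2 = 2×1 + 0
Back-substitute:
1 = 3 − 2
1 = −17 + 6·3
1 = 6·20 − 7·17
1 = −7·237 + 83·20
1 = 83·257 − 90·237
1 = −90·7176 + 2513·257
So 257·2513 ≡ 1 (mod 7176), hence d = 2513.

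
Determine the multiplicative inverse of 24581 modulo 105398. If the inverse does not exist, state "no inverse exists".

Run Euclid on (105398, 24581):
105398 = 4*24581 + 7074
24581 = 3*7074 + 3359
7074 = 2*3359 + 356
3359 = 9*356 + 155
356 = 2*155 + 46
155 = 3*46 + 17
46 = 2*17 + 12
17 = 1*12 + 5
12 = 2*5 + 2
5 = 2*2 + 1
2 = 2*1 + 0
Since gcd(24581, 105398) = 1, back-substitute to write 1 as a combination:
1 = 5 − 2·2
1 = −2·12 + 5·5
1 = 5·17 − 7·12
1 = −7·46 + 19·17
1 = 19·155 − 64·46
1 = −64·356 + 147·155
1 = 147·3359 − 1387·356
1 = −1387·7074 + 2921·3359
1 = 2921·24581 − 10150·7074
1 = −10150·105398 + 43521·24581
So 24581·43521 ≡ 1 (mod 105398).

43521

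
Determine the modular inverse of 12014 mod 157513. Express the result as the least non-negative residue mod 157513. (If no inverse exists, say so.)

Run Euclid on (157513, 12014):
157513 = 13×12014 + 1331
12014 = 9×1331 + 35
1331 = 38×35 + 1
35 = 35×1 + 0
gcd = 1, so the inverse exists. Back-substitute:
1 = 1331 − 38·35
1 = −38·12014 + 343·1331
1 = 343·157513 − 4497·12014
So 12014·(-4497) ≡ 1 (mod 157513), and -4497 ≡ 153016 (mod 157513).

153016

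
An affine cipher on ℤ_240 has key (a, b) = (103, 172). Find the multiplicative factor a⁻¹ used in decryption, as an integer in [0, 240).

7

Run Euclid on (240, 103):
240 = 2×103 + 34
103 = 3×34 + 1
34 = 34×1 + 0
Since gcd(103, 240) = 1, back-substitute to write 1 as a combination:
1 = 103 − 3·34
1 = −3·240 + 7·103
So 103·7 ≡ 1 (mod 240).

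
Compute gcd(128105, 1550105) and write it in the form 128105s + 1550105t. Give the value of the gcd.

5

Euclidean algorithm:
1550105 = 12×128105 + 12845
128105 = 9×12845 + 12500
12845 = 1×12500 + 345
12500 = 36×345 + 80
345 = 4×80 + 25
80 = 3×25 + 5
25 = 5×5 + 0
gcd(128105, 1550105) = 5.
Express as a combination:
5 = 80 − 3·25
5 = −3·345 + 13·80
5 = 13·12500 − 471·345
5 = −471·12845 + 484·12500
5 = 484·128105 − 4827·12845
5 = −4827·1550105 + 58408·128105
So 5 = (-4827)·1550105 + (58408)·128105.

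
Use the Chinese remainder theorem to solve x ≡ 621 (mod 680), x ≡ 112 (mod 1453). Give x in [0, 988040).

571141

Write x = 621 + 680·k. Then 680·k ≡ 112 − 621 ≡ 944 (mod 1453).
Need 680⁻¹ mod 1453. Extended Euclid on (1453, 680):
1453 = 2*680 + 93
680 = 7*93 + 29
93 = 3*29 + 6
29 = 4*6 + 5
6 = 1*5 + 1
5 = 5*1 + 0
Back-substitute:
1 = 6 − 5
1 = −29 + 5·6
1 = 5·93 − 16·29
1 = −16·680 + 117·93
1 = 117·1453 − 250·680
680⁻¹ ≡ 1203 (mod 1453), so k ≡ 1203·944 ≡ 839 (mod 1453).
x = 621 + 680·839 = 571141.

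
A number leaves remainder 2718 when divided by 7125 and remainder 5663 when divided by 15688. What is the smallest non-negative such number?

56639343

Write x = 2718 + 7125·k. Then 7125·k ≡ 5663 − 2718 ≡ 2945 (mod 15688).
Need 7125⁻¹ mod 15688. Extended Euclid on (15688, 7125):
15688 = 2·7125 + 1438
7125 = 4·1438 + 1373
1438 = 1·1373 + 65
1373 = 21·65 + 8
65 = 8·8 + 1
8 = 8·1 + 0
Back-substitute:
1 = 65 − 8·8
1 = −8·1373 + 169·65
1 = 169·1438 − 177·1373
1 = −177·7125 + 877·1438
1 = 877·15688 − 1931·7125
7125⁻¹ ≡ 13757 (mod 15688), so k ≡ 13757·2945 ≡ 7949 (mod 15688).
x = 2718 + 7125·7949 = 56639343.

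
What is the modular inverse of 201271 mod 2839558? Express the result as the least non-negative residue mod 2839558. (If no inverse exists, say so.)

2021639

gcd(2839558, 201271) by repeated division:
2839558 = 14×201271 + 21764
201271 = 9×21764 + 5395
21764 = 4×5395 + 184
5395 = 29×184 + 59
184 = 3×59 + 7
59 = 8×7 + 3
7 = 2×3 + 1
3 = 3×1 + 0
Since gcd(201271, 2839558) = 1, back-substitute to write 1 as a combination:
1 = 7 − 2·3
1 = −2·59 + 17·7
1 = 17·184 − 53·59
1 = −53·5395 + 1554·184
1 = 1554·21764 − 6269·5395
1 = −6269·201271 + 57975·21764
1 = 57975·2839558 − 817919·201271
Thus 201271·(-817919) ≡ 1 (mod 2839558); reducing, -817919 mod 2839558 = 2021639.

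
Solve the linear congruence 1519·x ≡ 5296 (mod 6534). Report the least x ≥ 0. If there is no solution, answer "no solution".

First find gcd(1519, 6534):
6534 = 4*1519 + 458
1519 = 3*458 + 145
458 = 3*145 + 23
145 = 6*23 + 7
23 = 3*7 + 2
7 = 3*2 + 1
2 = 2*1 + 0
gcd = 1, so a unique solution mod 6534 exists.
Back-substitute for the Bézout coefficients:
1 = 7 − 3·2
1 = −3·23 + 10·7
1 = 10·145 − 63·23
1 = −63·458 + 199·145
1 = 199·1519 − 660·458
1 = −660·6534 + 2839·1519
So 1519·(2839) ≡ 1 (mod 6534), giving 1519⁻¹ ≡ 2839.
x ≡ 1519⁻¹·5296 ≡ 2839·5296 ≡ 610 (mod 6534).

610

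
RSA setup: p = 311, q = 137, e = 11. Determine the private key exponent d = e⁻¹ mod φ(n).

φ(n) = (p−1)(q−1) = 310·136 = 42160.
Need d with 11·d ≡ 1 (mod 42160). Apply the extended Euclidean algorithm:
42160 = 3832*11 + 8
11 = 1*8 + 3
8 = 2*3 + 2
3 = 1*2 + 1
2 = 2*1 + 0
Back-substitute:
1 = 3 − 2
1 = −8 + 3·3
1 = 3·11 − 4·8
1 = −4·42160 + 15331·11
So 11·15331 ≡ 1 (mod 42160), hence d = 15331.

15331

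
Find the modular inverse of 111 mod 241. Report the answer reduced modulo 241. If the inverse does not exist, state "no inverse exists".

gcd(241, 111) by repeated division:
241 = 2×111 + 19
111 = 5×19 + 16
19 = 1×16 + 3
16 = 5×3 + 1
3 = 3×1 + 0
Since gcd(111, 241) = 1, back-substitute to write 1 as a combination:
1 = 16 − 5·3
1 = −5·19 + 6·16
1 = 6·111 − 35·19
1 = −35·241 + 76·111
So 111·76 ≡ 1 (mod 241).

76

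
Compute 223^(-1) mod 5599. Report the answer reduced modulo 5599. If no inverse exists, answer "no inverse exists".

1632

Run Euclid on (5599, 223):
5599 = 25*223 + 24
223 = 9*24 + 7
24 = 3*7 + 3
7 = 2*3 + 1
3 = 3*1 + 0
Since gcd(223, 5599) = 1, back-substitute to write 1 as a combination:
1 = 7 − 2·3
1 = −2·24 + 7·7
1 = 7·223 − 65·24
1 = −65·5599 + 1632·223
So 223·1632 ≡ 1 (mod 5599).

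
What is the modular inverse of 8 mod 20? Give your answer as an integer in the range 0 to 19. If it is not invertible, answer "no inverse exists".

Compute gcd(8, 20):
20 = 2×8 + 4
8 = 2×4 + 0
gcd(8, 20) = 4 ≠ 1, so 8 has no multiplicative inverse modulo 20.

no inverse exists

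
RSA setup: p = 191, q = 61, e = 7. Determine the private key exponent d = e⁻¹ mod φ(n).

φ(n) = (p−1)(q−1) = 190·60 = 11400.
Need d with 7·d ≡ 1 (mod 11400). Apply the extended Euclidean algorithm:
11400 = 1628×7 + 4
7 = 1×4 + 3
4 = 1×3 + 1
3 = 3×1 + 0
Back-substitute:
1 = 4 − 3
1 = −7 + 2·4
1 = 2·11400 − 3257·7
So 7·(-3257) ≡ 1 (mod 11400), hence d ≡ -3257 ≡ 8143 (mod 11400).

8143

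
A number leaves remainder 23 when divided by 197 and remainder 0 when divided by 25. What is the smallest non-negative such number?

Write x = 23 + 197·k. Then 197·k ≡ 0 − 23 ≡ 2 (mod 25).
Need 197⁻¹ mod 25. Extended Euclid on (25, 22):
25 = 1×22 + 3
22 = 7×3 + 1
3 = 3×1 + 0
Back-substitute:
1 = 22 − 7·3
1 = −7·25 + 8·22
197⁻¹ ≡ 8 (mod 25), so k ≡ 8·2 ≡ 16 (mod 25).
x = 23 + 197·16 = 3175.

3175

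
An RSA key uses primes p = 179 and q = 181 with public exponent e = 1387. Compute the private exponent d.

φ(n) = (p−1)(q−1) = 178·180 = 32040.
Need d with 1387·d ≡ 1 (mod 32040). Apply the extended Euclidean algorithm:
32040 = 23·1387 + 139
1387 = 9·139 + 136
139 = 1·136 + 3
136 = 45·3 + 1
3 = 3·1 + 0
Back-substitute:
1 = 136 − 45·3
1 = −45·139 + 46·136
1 = 46·1387 − 459·139
1 = −459·32040 + 10603·1387
So 1387·10603 ≡ 1 (mod 32040), hence d = 10603.

10603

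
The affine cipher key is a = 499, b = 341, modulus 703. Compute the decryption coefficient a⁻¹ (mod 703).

Extended Euclidean algorithm:
703 = 1*499 + 204
499 = 2*204 + 91
204 = 2*91 + 22
91 = 4*22 + 3
22 = 7*3 + 1
3 = 3*1 + 0
gcd = 1, so the inverse exists. Back-substitute:
1 = 22 − 7·3
1 = −7·91 + 29·22
1 = 29·204 − 65·91
1 = −65·499 + 159·204
1 = 159·703 − 224·499
Hence 499⁻¹ ≡ -224 ≡ 479 (mod 703).

479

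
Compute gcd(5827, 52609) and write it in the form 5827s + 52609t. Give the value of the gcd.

1

Euclidean algorithm:
52609 = 9×5827 + 166
5827 = 35×166 + 17
166 = 9×17 + 13
17 = 1×13 + 4
13 = 3×4 + 1
4 = 4×1 + 0
gcd(5827, 52609) = 1.
Back-substituting:
1 = 13 − 3·4
1 = −3·17 + 4·13
1 = 4·166 − 39·17
1 = −39·5827 + 1369·166
1 = 1369·52609 − 12360·5827
So 1 = (1369)·52609 + (-12360)·5827.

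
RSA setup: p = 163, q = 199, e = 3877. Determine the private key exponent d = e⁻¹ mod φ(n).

2209

φ(n) = (p−1)(q−1) = 162·198 = 32076.
Need d with 3877·d ≡ 1 (mod 32076). Apply the extended Euclidean algorithm:
32076 = 8·3877 + 1060
3877 = 3·1060 + 697
1060 = 1·697 + 363
697 = 1·363 + 334
363 = 1·334 + 29
334 = 11·29 + 15
29 = 1·15 + 14
15 = 1·14 + 1
14 = 14·1 + 0
Back-substitute:
1 = 15 − 14
1 = −29 + 2·15
1 = 2·334 − 23·29
1 = −23·363 + 25·334
1 = 25·697 − 48·363
1 = −48·1060 + 73·697
1 = 73·3877 − 267·1060
1 = −267·32076 + 2209·3877
So 3877·2209 ≡ 1 (mod 32076), hence d = 2209.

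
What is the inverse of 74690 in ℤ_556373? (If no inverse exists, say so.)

Apply the Euclidean algorithm to 556373 and 74690:
556373 = 7×74690 + 33543
74690 = 2×33543 + 7604
33543 = 4×7604 + 3127
7604 = 2×3127 + 1350
3127 = 2×1350 + 427
1350 = 3×427 + 69
427 = 6×69 + 13
69 = 5×13 + 4
13 = 3×4 + 1
4 = 4×1 + 0
gcd = 1, so the inverse exists. Back-substitute:
1 = 13 − 3·4
1 = −3·69 + 16·13
1 = 16·427 − 99·69
1 = −99·1350 + 313·427
1 = 313·3127 − 725·1350
1 = −725·7604 + 1763·3127
1 = 1763·33543 − 7777·7604
1 = −7777·74690 + 17317·33543
1 = 17317·556373 − 128996·74690
Thus 74690·(-128996) ≡ 1 (mod 556373); reducing, -128996 mod 556373 = 427377.

427377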